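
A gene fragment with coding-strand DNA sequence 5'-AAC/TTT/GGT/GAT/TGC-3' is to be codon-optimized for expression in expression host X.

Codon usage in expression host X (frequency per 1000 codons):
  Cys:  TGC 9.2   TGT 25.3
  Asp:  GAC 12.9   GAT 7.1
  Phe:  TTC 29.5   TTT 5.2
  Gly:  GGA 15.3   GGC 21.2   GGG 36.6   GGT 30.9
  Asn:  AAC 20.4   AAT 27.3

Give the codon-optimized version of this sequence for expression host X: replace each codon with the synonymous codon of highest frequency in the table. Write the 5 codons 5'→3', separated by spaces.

AAT TTC GGG GAC TGT

Codon 1 (Asn): best is AAT at 27.3.
Codon 2 (Phe): best is TTC at 29.5.
Codon 3 (Gly): best is GGG at 36.6.
Codon 4 (Asp): best is GAC at 12.9.
Codon 5 (Cys): best is TGT at 25.3.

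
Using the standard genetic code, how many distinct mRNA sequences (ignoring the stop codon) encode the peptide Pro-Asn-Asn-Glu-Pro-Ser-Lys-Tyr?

Pro: 4 codons.
Asn: 2 codons.
Asn: 2 codons.
Glu: 2 codons.
Pro: 4 codons.
Ser: 6 codons.
Lys: 2 codons.
Tyr: 2 codons.
4 × 2 × 2 × 2 × 4 × 6 × 2 × 2 = 3072.

3072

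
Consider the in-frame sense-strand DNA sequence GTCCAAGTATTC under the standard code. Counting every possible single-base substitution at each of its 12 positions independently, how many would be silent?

8

Codon 1 (GTC, Val): 3 synonymous substitutions.
Codon 2 (CAA, Gln): 1 synonymous substitution.
Codon 3 (GTA, Val): 3 synonymous substitutions.
Codon 4 (TTC, Phe): 1 synonymous substitution.
Total: 3 + 1 + 3 + 1 = 8.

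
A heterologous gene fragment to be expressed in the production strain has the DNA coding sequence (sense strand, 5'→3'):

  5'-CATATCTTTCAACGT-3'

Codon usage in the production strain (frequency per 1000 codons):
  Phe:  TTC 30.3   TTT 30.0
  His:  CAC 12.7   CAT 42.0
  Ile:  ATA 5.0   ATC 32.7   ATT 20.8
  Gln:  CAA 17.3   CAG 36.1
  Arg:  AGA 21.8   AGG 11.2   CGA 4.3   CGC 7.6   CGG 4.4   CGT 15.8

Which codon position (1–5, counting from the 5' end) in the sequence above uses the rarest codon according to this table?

5

Codon 1 CAT (His): 42.0 per 1000.
Codon 2 ATC (Ile): 32.7 per 1000.
Codon 3 TTT (Phe): 30.0 per 1000.
Codon 4 CAA (Gln): 17.3 per 1000.
Codon 5 CGT (Arg): 15.8 per 1000.
Lowest frequency is 15.8 at codon 5.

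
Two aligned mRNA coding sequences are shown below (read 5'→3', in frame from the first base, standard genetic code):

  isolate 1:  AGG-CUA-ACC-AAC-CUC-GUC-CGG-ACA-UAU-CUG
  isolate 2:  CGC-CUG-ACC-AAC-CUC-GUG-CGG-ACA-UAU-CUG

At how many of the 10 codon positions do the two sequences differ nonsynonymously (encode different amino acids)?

Codon 1: AGG Arg / CGC Arg — synonymous.
Codon 2: CUA Leu / CUG Leu — synonymous.
Codon 3: ACC Thr / ACC Thr — identical.
Codon 4: AAC Asn / AAC Asn — identical.
Codon 5: CUC Leu / CUC Leu — identical.
Codon 6: GUC Val / GUG Val — synonymous.
Codon 7: CGG Arg / CGG Arg — identical.
Codon 8: ACA Thr / ACA Thr — identical.
Codon 9: UAU Tyr / UAU Tyr — identical.
Codon 10: CUG Leu / CUG Leu — identical.
Nonsynonymous differences: 0.

0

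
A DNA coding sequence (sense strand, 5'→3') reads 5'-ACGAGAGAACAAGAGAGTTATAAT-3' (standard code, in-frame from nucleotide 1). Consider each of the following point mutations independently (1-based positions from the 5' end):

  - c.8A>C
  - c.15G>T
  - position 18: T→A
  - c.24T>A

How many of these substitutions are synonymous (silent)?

Codon 3: GAA (Glu) → GCA (Ala) — missense.
Codon 5: GAG (Glu) → GAT (Asp) — missense.
Codon 6: AGT (Ser) → AGA (Arg) — missense.
Codon 8: AAT (Asn) → AAA (Lys) — missense.
Synonymous: 0 of 4.

0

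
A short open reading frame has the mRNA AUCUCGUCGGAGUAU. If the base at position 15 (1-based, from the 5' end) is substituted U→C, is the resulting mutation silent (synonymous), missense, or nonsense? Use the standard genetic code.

Position 15 falls in codon 5: UAU → Tyr.
After the substitution the codon is UAC → Tyr.
Both encode Tyr, so the change is synonymous.

silent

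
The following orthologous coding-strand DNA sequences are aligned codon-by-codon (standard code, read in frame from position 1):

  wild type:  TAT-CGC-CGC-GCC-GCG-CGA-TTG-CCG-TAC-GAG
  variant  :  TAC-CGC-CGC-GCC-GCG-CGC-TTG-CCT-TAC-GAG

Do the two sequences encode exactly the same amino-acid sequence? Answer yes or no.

Codon 1: TAT Tyr / TAC Tyr — synonymous.
Codon 2: CGC Arg / CGC Arg — identical.
Codon 3: CGC Arg / CGC Arg — identical.
Codon 4: GCC Ala / GCC Ala — identical.
Codon 5: GCG Ala / GCG Ala — identical.
Codon 6: CGA Arg / CGC Arg — synonymous.
Codon 7: TTG Leu / TTG Leu — identical.
Codon 8: CCG Pro / CCT Pro — synonymous.
Codon 9: TAC Tyr / TAC Tyr — identical.
Codon 10: GAG Glu / GAG Glu — identical.
Nonsynonymous differences: 0 → same protein.

yes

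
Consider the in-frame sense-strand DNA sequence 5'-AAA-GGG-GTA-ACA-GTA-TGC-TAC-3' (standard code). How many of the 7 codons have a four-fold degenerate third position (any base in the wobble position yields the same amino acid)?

4

Codon 1 AAA (Lys): third position 2-fold.
Codon 2 GGG (Gly): third position 4-fold.
Codon 3 GTA (Val): third position 4-fold.
Codon 4 ACA (Thr): third position 4-fold.
Codon 5 GTA (Val): third position 4-fold.
Codon 6 TGC (Cys): third position 2-fold.
Codon 7 TAC (Tyr): third position 2-fold.
Four-fold degenerate third positions: 4.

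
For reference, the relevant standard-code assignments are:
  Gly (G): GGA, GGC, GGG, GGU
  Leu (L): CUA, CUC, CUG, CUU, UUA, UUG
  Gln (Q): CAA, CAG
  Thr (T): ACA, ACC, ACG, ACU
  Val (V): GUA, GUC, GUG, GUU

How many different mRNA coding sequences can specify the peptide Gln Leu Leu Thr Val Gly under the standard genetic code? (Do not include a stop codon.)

4608

Gln: 2 codons.
Leu: 6 codons.
Leu: 6 codons.
Thr: 4 codons.
Val: 4 codons.
Gly: 4 codons.
2 × 6 × 6 × 4 × 4 × 4 = 4608.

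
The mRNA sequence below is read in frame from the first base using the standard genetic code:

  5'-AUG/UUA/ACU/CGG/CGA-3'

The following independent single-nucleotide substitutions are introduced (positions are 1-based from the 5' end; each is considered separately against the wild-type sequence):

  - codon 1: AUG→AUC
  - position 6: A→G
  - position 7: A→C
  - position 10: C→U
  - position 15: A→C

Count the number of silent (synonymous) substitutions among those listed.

Codon 1: AUG (Met) → AUC (Ile) — missense.
Codon 2: UUA (Leu) → UUG (Leu) — synonymous.
Codon 3: ACU (Thr) → CCU (Pro) — missense.
Codon 4: CGG (Arg) → UGG (Trp) — missense.
Codon 5: CGA (Arg) → CGC (Arg) — synonymous.
Synonymous: 2 of 5.

2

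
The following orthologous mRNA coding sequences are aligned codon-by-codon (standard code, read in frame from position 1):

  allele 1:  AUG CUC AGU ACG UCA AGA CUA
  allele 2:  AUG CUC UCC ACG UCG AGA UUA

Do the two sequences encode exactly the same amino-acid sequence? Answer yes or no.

yes

Codon 1: AUG Met / AUG Met — identical.
Codon 2: CUC Leu / CUC Leu — identical.
Codon 3: AGU Ser / UCC Ser — synonymous.
Codon 4: ACG Thr / ACG Thr — identical.
Codon 5: UCA Ser / UCG Ser — synonymous.
Codon 6: AGA Arg / AGA Arg — identical.
Codon 7: CUA Leu / UUA Leu — synonymous.
Nonsynonymous differences: 0 → same protein.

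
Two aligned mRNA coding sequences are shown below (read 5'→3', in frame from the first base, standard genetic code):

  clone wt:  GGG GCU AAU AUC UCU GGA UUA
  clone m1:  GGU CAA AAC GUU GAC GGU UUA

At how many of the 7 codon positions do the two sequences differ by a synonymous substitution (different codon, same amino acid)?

3

Codon 1: GGG Gly / GGU Gly — synonymous.
Codon 2: GCU Ala / CAA Gln — nonsynonymous.
Codon 3: AAU Asn / AAC Asn — synonymous.
Codon 4: AUC Ile / GUU Val — nonsynonymous.
Codon 5: UCU Ser / GAC Asp — nonsynonymous.
Codon 6: GGA Gly / GGU Gly — synonymous.
Codon 7: UUA Leu / UUA Leu — identical.
Synonymous differences: 3.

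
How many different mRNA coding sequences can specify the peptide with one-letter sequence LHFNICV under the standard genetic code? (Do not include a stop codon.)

Leu: 6 codons.
His: 2 codons.
Phe: 2 codons.
Asn: 2 codons.
Ile: 3 codons.
Cys: 2 codons.
Val: 4 codons.
6 × 2 × 2 × 2 × 3 × 2 × 4 = 1152.

1152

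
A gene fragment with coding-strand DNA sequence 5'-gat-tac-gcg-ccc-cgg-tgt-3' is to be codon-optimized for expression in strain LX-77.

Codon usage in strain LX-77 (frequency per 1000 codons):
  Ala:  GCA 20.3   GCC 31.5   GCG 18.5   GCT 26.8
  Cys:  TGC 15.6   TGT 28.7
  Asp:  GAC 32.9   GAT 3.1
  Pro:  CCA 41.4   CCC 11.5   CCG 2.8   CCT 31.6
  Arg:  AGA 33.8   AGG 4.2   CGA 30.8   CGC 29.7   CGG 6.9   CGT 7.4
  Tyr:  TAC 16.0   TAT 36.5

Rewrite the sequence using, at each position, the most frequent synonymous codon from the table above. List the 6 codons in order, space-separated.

Codon 1 (Asp): best is GAC at 32.9.
Codon 2 (Tyr): best is TAT at 36.5.
Codon 3 (Ala): best is GCC at 31.5.
Codon 4 (Pro): best is CCA at 41.4.
Codon 5 (Arg): best is AGA at 33.8.
Codon 6 (Cys): best is TGT at 28.7.

GAC TAT GCC CCA AGA TGT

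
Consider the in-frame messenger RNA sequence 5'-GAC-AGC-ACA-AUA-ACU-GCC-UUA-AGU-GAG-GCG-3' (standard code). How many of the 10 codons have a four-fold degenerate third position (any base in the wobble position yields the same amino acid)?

4

Codon 1 GAC (Asp): third position 2-fold.
Codon 2 AGC (Ser): third position 2-fold.
Codon 3 ACA (Thr): third position 4-fold.
Codon 4 AUA (Ile): third position 3-fold.
Codon 5 ACU (Thr): third position 4-fold.
Codon 6 GCC (Ala): third position 4-fold.
Codon 7 UUA (Leu): third position 2-fold.
Codon 8 AGU (Ser): third position 2-fold.
Codon 9 GAG (Glu): third position 2-fold.
Codon 10 GCG (Ala): third position 4-fold.
Four-fold degenerate third positions: 4.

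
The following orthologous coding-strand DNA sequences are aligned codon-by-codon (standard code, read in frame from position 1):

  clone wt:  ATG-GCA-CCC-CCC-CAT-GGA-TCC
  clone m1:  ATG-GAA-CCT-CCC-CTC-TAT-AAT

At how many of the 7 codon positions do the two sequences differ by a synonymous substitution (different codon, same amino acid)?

Codon 1: ATG Met / ATG Met — identical.
Codon 2: GCA Ala / GAA Glu — nonsynonymous.
Codon 3: CCC Pro / CCT Pro — synonymous.
Codon 4: CCC Pro / CCC Pro — identical.
Codon 5: CAT His / CTC Leu — nonsynonymous.
Codon 6: GGA Gly / TAT Tyr — nonsynonymous.
Codon 7: TCC Ser / AAT Asn — nonsynonymous.
Synonymous differences: 1.

1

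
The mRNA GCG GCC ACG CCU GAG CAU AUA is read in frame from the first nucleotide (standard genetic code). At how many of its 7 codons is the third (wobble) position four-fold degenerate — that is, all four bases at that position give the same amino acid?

4

Codon 1 GCG (Ala): third position 4-fold.
Codon 2 GCC (Ala): third position 4-fold.
Codon 3 ACG (Thr): third position 4-fold.
Codon 4 CCU (Pro): third position 4-fold.
Codon 5 GAG (Glu): third position 2-fold.
Codon 6 CAU (His): third position 2-fold.
Codon 7 AUA (Ile): third position 3-fold.
Four-fold degenerate third positions: 4.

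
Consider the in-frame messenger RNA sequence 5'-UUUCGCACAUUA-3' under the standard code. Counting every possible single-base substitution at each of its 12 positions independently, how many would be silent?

9

Codon 1 (UUU, Phe): 1 synonymous substitution.
Codon 2 (CGC, Arg): 3 synonymous substitutions.
Codon 3 (ACA, Thr): 3 synonymous substitutions.
Codon 4 (UUA, Leu): 2 synonymous substitutions.
Total: 1 + 3 + 3 + 2 = 9.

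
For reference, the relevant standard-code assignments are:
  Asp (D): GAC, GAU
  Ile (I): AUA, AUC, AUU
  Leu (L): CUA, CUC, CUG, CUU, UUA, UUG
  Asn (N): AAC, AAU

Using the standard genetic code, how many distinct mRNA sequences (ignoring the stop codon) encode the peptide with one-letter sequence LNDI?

Leu: 6 codons.
Asn: 2 codons.
Asp: 2 codons.
Ile: 3 codons.
6 × 2 × 2 × 3 = 72.

72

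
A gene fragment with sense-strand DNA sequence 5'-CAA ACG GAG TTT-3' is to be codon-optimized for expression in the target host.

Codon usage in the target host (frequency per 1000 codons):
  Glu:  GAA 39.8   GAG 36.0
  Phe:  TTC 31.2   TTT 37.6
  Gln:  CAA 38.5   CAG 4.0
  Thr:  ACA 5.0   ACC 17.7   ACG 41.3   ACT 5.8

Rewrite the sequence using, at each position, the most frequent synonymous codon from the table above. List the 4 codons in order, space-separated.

CAA ACG GAA TTT

Codon 1 (Gln): best is CAA at 38.5.
Codon 2 (Thr): best is ACG at 41.3.
Codon 3 (Glu): best is GAA at 39.8.
Codon 4 (Phe): best is TTT at 37.6.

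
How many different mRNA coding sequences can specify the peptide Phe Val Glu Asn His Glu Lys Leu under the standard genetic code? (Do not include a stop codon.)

Phe: 2 codons.
Val: 4 codons.
Glu: 2 codons.
Asn: 2 codons.
His: 2 codons.
Glu: 2 codons.
Lys: 2 codons.
Leu: 6 codons.
2 × 4 × 2 × 2 × 2 × 2 × 2 × 6 = 1536.

1536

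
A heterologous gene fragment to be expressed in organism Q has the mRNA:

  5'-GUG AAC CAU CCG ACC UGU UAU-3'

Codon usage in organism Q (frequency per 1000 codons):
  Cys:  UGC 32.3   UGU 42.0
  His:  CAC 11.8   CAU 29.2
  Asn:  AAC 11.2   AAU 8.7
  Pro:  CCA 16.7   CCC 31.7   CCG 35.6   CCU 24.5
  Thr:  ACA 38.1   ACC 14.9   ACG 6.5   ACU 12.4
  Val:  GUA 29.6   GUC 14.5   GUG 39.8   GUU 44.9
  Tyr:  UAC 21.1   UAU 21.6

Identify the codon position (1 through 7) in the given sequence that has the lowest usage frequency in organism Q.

Codon 1 GUG (Val): 39.8 per 1000.
Codon 2 AAC (Asn): 11.2 per 1000.
Codon 3 CAU (His): 29.2 per 1000.
Codon 4 CCG (Pro): 35.6 per 1000.
Codon 5 ACC (Thr): 14.9 per 1000.
Codon 6 UGU (Cys): 42.0 per 1000.
Codon 7 UAU (Tyr): 21.6 per 1000.
Lowest frequency is 11.2 at codon 2.

2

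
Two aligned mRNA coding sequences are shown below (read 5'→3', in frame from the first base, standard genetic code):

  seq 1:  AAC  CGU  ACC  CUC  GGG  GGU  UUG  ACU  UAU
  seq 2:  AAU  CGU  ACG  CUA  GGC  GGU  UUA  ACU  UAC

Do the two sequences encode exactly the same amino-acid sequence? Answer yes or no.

yes

Codon 1: AAC Asn / AAU Asn — synonymous.
Codon 2: CGU Arg / CGU Arg — identical.
Codon 3: ACC Thr / ACG Thr — synonymous.
Codon 4: CUC Leu / CUA Leu — synonymous.
Codon 5: GGG Gly / GGC Gly — synonymous.
Codon 6: GGU Gly / GGU Gly — identical.
Codon 7: UUG Leu / UUA Leu — synonymous.
Codon 8: ACU Thr / ACU Thr — identical.
Codon 9: UAU Tyr / UAC Tyr — synonymous.
Nonsynonymous differences: 0 → same protein.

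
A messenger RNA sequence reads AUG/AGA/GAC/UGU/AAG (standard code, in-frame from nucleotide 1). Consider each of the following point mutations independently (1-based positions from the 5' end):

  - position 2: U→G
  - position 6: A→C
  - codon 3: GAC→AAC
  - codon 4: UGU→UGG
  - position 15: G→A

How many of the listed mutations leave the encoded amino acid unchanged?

1

Codon 1: AUG (Met) → AGG (Arg) — missense.
Codon 2: AGA (Arg) → AGC (Ser) — missense.
Codon 3: GAC (Asp) → AAC (Asn) — missense.
Codon 4: UGU (Cys) → UGG (Trp) — missense.
Codon 5: AAG (Lys) → AAA (Lys) — synonymous.
Synonymous: 1 of 5.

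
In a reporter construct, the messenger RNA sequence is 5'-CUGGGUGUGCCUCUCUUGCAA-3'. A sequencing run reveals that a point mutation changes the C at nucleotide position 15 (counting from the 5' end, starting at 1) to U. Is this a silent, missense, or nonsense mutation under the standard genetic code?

Position 15 falls in codon 5: CUC → Leu.
After the substitution the codon is CUU → Leu.
Both encode Leu, so the change is synonymous.

silent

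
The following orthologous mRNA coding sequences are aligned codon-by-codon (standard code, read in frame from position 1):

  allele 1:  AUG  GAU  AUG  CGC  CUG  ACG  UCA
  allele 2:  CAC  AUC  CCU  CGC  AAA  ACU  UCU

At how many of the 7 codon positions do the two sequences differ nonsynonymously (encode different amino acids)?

4

Codon 1: AUG Met / CAC His — nonsynonymous.
Codon 2: GAU Asp / AUC Ile — nonsynonymous.
Codon 3: AUG Met / CCU Pro — nonsynonymous.
Codon 4: CGC Arg / CGC Arg — identical.
Codon 5: CUG Leu / AAA Lys — nonsynonymous.
Codon 6: ACG Thr / ACU Thr — synonymous.
Codon 7: UCA Ser / UCU Ser — synonymous.
Nonsynonymous differences: 4.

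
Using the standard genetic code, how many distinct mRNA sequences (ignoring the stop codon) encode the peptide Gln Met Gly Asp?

16

Gln: 2 codons.
Met: 1 codon.
Gly: 4 codons.
Asp: 2 codons.
2 × 1 × 4 × 2 = 16.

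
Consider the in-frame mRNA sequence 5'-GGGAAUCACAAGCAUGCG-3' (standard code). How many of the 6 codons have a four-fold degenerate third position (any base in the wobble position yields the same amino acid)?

Codon 1 GGG (Gly): third position 4-fold.
Codon 2 AAU (Asn): third position 2-fold.
Codon 3 CAC (His): third position 2-fold.
Codon 4 AAG (Lys): third position 2-fold.
Codon 5 CAU (His): third position 2-fold.
Codon 6 GCG (Ala): third position 4-fold.
Four-fold degenerate third positions: 2.

2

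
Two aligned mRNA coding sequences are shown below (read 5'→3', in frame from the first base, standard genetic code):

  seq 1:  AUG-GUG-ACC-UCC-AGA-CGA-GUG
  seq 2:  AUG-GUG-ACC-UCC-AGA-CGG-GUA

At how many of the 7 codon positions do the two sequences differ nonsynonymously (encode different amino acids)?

Codon 1: AUG Met / AUG Met — identical.
Codon 2: GUG Val / GUG Val — identical.
Codon 3: ACC Thr / ACC Thr — identical.
Codon 4: UCC Ser / UCC Ser — identical.
Codon 5: AGA Arg / AGA Arg — identical.
Codon 6: CGA Arg / CGG Arg — synonymous.
Codon 7: GUG Val / GUA Val — synonymous.
Nonsynonymous differences: 0.

0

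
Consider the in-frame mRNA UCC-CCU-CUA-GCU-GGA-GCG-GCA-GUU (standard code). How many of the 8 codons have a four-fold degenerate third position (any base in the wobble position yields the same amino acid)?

Codon 1 UCC (Ser): third position 4-fold.
Codon 2 CCU (Pro): third position 4-fold.
Codon 3 CUA (Leu): third position 4-fold.
Codon 4 GCU (Ala): third position 4-fold.
Codon 5 GGA (Gly): third position 4-fold.
Codon 6 GCG (Ala): third position 4-fold.
Codon 7 GCA (Ala): third position 4-fold.
Codon 8 GUU (Val): third position 4-fold.
Four-fold degenerate third positions: 8.

8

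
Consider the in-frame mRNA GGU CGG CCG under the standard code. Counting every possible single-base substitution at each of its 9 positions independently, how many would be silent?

Codon 1 (GGU, Gly): 3 synonymous substitutions.
Codon 2 (CGG, Arg): 4 synonymous substitutions.
Codon 3 (CCG, Pro): 3 synonymous substitutions.
Total: 3 + 4 + 3 = 10.

10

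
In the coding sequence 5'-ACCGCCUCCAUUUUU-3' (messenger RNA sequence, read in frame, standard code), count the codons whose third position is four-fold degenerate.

3

Codon 1 ACC (Thr): third position 4-fold.
Codon 2 GCC (Ala): third position 4-fold.
Codon 3 UCC (Ser): third position 4-fold.
Codon 4 AUU (Ile): third position 3-fold.
Codon 5 UUU (Phe): third position 2-fold.
Four-fold degenerate third positions: 3.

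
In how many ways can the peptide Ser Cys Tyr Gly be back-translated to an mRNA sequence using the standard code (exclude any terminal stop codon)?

96

Ser: 6 codons.
Cys: 2 codons.
Tyr: 2 codons.
Gly: 4 codons.
6 × 2 × 2 × 4 = 96.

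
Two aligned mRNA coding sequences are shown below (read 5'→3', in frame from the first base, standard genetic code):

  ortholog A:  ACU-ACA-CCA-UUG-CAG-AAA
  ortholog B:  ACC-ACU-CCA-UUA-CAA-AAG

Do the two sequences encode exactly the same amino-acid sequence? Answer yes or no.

yes

Codon 1: ACU Thr / ACC Thr — synonymous.
Codon 2: ACA Thr / ACU Thr — synonymous.
Codon 3: CCA Pro / CCA Pro — identical.
Codon 4: UUG Leu / UUA Leu — synonymous.
Codon 5: CAG Gln / CAA Gln — synonymous.
Codon 6: AAA Lys / AAG Lys — synonymous.
Nonsynonymous differences: 0 → same protein.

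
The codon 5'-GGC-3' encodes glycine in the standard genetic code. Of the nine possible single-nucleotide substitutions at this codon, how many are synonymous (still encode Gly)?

3

Position 1: none → 0 synonymous.
Position 2: none → 0 synonymous.
Position 3: GGU, GGA, GGG → 3 synonymous.
Total: 0 + 0 + 3 = 3.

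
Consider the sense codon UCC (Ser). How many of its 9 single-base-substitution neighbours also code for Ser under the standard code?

3

Position 1: none → 0 synonymous.
Position 2: none → 0 synonymous.
Position 3: UCU, UCA, UCG → 3 synonymous.
Total: 0 + 0 + 3 = 3.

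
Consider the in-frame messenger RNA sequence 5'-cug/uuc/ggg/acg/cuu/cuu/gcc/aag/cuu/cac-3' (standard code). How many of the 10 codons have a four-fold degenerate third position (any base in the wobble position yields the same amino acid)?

7

Codon 1 CUG (Leu): third position 4-fold.
Codon 2 UUC (Phe): third position 2-fold.
Codon 3 GGG (Gly): third position 4-fold.
Codon 4 ACG (Thr): third position 4-fold.
Codon 5 CUU (Leu): third position 4-fold.
Codon 6 CUU (Leu): third position 4-fold.
Codon 7 GCC (Ala): third position 4-fold.
Codon 8 AAG (Lys): third position 2-fold.
Codon 9 CUU (Leu): third position 4-fold.
Codon 10 CAC (His): third position 2-fold.
Four-fold degenerate third positions: 7.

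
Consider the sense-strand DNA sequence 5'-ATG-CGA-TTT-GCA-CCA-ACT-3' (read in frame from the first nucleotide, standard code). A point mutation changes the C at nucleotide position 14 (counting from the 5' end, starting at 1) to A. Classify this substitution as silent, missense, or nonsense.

missense

Position 14 falls in codon 5: CCA → Pro.
After the substitution the codon is CAA → Gln.
Pro ≠ Gln, so this is a missense mutation.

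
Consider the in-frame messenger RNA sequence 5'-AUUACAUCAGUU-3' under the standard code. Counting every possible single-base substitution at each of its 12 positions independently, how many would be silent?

11

Codon 1 (AUU, Ile): 2 synonymous substitutions.
Codon 2 (ACA, Thr): 3 synonymous substitutions.
Codon 3 (UCA, Ser): 3 synonymous substitutions.
Codon 4 (GUU, Val): 3 synonymous substitutions.
Total: 2 + 3 + 3 + 3 = 11.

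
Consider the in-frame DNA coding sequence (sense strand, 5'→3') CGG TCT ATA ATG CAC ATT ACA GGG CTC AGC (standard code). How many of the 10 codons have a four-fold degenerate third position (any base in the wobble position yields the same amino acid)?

5

Codon 1 CGG (Arg): third position 4-fold.
Codon 2 TCT (Ser): third position 4-fold.
Codon 3 ATA (Ile): third position 3-fold.
Codon 4 ATG (Met): third position 1-fold.
Codon 5 CAC (His): third position 2-fold.
Codon 6 ATT (Ile): third position 3-fold.
Codon 7 ACA (Thr): third position 4-fold.
Codon 8 GGG (Gly): third position 4-fold.
Codon 9 CTC (Leu): third position 4-fold.
Codon 10 AGC (Ser): third position 2-fold.
Four-fold degenerate third positions: 5.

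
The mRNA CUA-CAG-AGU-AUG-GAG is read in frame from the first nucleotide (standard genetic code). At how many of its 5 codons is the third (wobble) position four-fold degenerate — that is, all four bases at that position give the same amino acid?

Codon 1 CUA (Leu): third position 4-fold.
Codon 2 CAG (Gln): third position 2-fold.
Codon 3 AGU (Ser): third position 2-fold.
Codon 4 AUG (Met): third position 1-fold.
Codon 5 GAG (Glu): third position 2-fold.
Four-fold degenerate third positions: 1.

1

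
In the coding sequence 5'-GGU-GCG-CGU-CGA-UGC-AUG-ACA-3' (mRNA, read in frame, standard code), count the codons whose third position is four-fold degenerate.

Codon 1 GGU (Gly): third position 4-fold.
Codon 2 GCG (Ala): third position 4-fold.
Codon 3 CGU (Arg): third position 4-fold.
Codon 4 CGA (Arg): third position 4-fold.
Codon 5 UGC (Cys): third position 2-fold.
Codon 6 AUG (Met): third position 1-fold.
Codon 7 ACA (Thr): third position 4-fold.
Four-fold degenerate third positions: 5.

5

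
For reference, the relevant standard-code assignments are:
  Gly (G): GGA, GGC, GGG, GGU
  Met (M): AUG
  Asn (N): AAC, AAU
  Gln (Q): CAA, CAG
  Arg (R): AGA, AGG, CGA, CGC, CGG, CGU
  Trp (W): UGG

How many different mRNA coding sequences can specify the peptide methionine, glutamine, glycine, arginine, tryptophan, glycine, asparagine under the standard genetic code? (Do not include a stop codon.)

Met: 1 codon.
Gln: 2 codons.
Gly: 4 codons.
Arg: 6 codons.
Trp: 1 codon.
Gly: 4 codons.
Asn: 2 codons.
1 × 2 × 4 × 6 × 1 × 4 × 2 = 384.

384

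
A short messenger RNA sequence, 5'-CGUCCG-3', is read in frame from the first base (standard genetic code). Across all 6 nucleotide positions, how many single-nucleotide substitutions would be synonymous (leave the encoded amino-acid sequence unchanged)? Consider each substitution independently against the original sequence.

6

Codon 1 (CGU, Arg): 3 synonymous substitutions.
Codon 2 (CCG, Pro): 3 synonymous substitutions.
Total: 3 + 3 = 6.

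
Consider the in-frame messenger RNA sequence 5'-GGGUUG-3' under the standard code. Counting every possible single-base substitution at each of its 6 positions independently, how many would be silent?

5

Codon 1 (GGG, Gly): 3 synonymous substitutions.
Codon 2 (UUG, Leu): 2 synonymous substitutions.
Total: 3 + 2 = 5.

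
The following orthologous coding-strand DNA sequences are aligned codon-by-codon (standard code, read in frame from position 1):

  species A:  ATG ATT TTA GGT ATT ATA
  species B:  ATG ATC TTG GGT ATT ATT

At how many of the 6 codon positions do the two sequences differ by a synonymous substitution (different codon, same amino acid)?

3

Codon 1: ATG Met / ATG Met — identical.
Codon 2: ATT Ile / ATC Ile — synonymous.
Codon 3: TTA Leu / TTG Leu — synonymous.
Codon 4: GGT Gly / GGT Gly — identical.
Codon 5: ATT Ile / ATT Ile — identical.
Codon 6: ATA Ile / ATT Ile — synonymous.
Synonymous differences: 3.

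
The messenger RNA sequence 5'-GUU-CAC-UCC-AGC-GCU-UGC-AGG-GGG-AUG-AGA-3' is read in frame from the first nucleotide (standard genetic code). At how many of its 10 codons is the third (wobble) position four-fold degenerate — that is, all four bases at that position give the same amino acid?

Codon 1 GUU (Val): third position 4-fold.
Codon 2 CAC (His): third position 2-fold.
Codon 3 UCC (Ser): third position 4-fold.
Codon 4 AGC (Ser): third position 2-fold.
Codon 5 GCU (Ala): third position 4-fold.
Codon 6 UGC (Cys): third position 2-fold.
Codon 7 AGG (Arg): third position 2-fold.
Codon 8 GGG (Gly): third position 4-fold.
Codon 9 AUG (Met): third position 1-fold.
Codon 10 AGA (Arg): third position 2-fold.
Four-fold degenerate third positions: 4.

4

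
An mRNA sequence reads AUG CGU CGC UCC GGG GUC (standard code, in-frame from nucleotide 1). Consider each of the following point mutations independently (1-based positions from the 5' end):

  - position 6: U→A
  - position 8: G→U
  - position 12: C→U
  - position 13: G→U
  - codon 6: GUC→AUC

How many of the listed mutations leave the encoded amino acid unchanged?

2

Codon 2: CGU (Arg) → CGA (Arg) — synonymous.
Codon 3: CGC (Arg) → CUC (Leu) — missense.
Codon 4: UCC (Ser) → UCU (Ser) — synonymous.
Codon 5: GGG (Gly) → UGG (Trp) — missense.
Codon 6: GUC (Val) → AUC (Ile) — missense.
Synonymous: 2 of 5.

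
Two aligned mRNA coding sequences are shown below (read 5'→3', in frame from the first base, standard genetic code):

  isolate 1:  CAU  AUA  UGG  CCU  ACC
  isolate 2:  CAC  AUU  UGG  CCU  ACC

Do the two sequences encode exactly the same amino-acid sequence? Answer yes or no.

yes

Codon 1: CAU His / CAC His — synonymous.
Codon 2: AUA Ile / AUU Ile — synonymous.
Codon 3: UGG Trp / UGG Trp — identical.
Codon 4: CCU Pro / CCU Pro — identical.
Codon 5: ACC Thr / ACC Thr — identical.
Nonsynonymous differences: 0 → same protein.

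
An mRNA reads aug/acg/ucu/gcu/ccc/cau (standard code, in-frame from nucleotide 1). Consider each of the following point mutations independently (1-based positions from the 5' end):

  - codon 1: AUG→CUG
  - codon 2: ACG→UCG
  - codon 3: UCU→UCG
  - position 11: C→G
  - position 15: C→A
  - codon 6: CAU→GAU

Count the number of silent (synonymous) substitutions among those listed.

2

Codon 1: AUG (Met) → CUG (Leu) — missense.
Codon 2: ACG (Thr) → UCG (Ser) — missense.
Codon 3: UCU (Ser) → UCG (Ser) — synonymous.
Codon 4: GCU (Ala) → GGU (Gly) — missense.
Codon 5: CCC (Pro) → CCA (Pro) — synonymous.
Codon 6: CAU (His) → GAU (Asp) — missense.
Synonymous: 2 of 6.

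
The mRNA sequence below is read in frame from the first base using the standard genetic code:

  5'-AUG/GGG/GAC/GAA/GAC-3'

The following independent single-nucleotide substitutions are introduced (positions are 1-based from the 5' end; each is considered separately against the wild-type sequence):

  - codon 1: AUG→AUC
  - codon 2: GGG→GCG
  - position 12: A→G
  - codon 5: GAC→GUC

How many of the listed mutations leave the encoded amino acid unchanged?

Codon 1: AUG (Met) → AUC (Ile) — missense.
Codon 2: GGG (Gly) → GCG (Ala) — missense.
Codon 4: GAA (Glu) → GAG (Glu) — synonymous.
Codon 5: GAC (Asp) → GUC (Val) — missense.
Synonymous: 1 of 4.

1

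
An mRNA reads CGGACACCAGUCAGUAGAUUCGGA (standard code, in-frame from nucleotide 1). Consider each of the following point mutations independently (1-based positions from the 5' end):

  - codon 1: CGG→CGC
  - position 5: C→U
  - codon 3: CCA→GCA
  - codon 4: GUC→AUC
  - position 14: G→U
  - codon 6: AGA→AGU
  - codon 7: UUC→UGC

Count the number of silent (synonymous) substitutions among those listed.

Codon 1: CGG (Arg) → CGC (Arg) — synonymous.
Codon 2: ACA (Thr) → AUA (Ile) — missense.
Codon 3: CCA (Pro) → GCA (Ala) — missense.
Codon 4: GUC (Val) → AUC (Ile) — missense.
Codon 5: AGU (Ser) → AUU (Ile) — missense.
Codon 6: AGA (Arg) → AGU (Ser) — missense.
Codon 7: UUC (Phe) → UGC (Cys) — missense.
Synonymous: 1 of 7.

1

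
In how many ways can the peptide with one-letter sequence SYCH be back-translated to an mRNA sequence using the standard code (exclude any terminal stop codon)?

Ser: 6 codons.
Tyr: 2 codons.
Cys: 2 codons.
His: 2 codons.
6 × 2 × 2 × 2 = 48.

48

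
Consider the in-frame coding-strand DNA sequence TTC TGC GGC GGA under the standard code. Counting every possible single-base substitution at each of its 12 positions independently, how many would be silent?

8

Codon 1 (TTC, Phe): 1 synonymous substitution.
Codon 2 (TGC, Cys): 1 synonymous substitution.
Codon 3 (GGC, Gly): 3 synonymous substitutions.
Codon 4 (GGA, Gly): 3 synonymous substitutions.
Total: 1 + 1 + 3 + 3 = 8.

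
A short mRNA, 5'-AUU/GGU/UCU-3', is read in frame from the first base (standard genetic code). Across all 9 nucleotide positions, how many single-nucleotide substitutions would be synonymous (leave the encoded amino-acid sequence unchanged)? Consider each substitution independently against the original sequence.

8

Codon 1 (AUU, Ile): 2 synonymous substitutions.
Codon 2 (GGU, Gly): 3 synonymous substitutions.
Codon 3 (UCU, Ser): 3 synonymous substitutions.
Total: 2 + 3 + 3 = 8.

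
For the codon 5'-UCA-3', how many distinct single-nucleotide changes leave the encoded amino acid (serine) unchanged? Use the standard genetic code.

Position 1: none → 0 synonymous.
Position 2: none → 0 synonymous.
Position 3: UCU, UCC, UCG → 3 synonymous.
Total: 0 + 0 + 3 = 3.

3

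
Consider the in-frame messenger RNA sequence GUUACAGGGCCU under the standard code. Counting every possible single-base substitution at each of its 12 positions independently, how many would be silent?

12

Codon 1 (GUU, Val): 3 synonymous substitutions.
Codon 2 (ACA, Thr): 3 synonymous substitutions.
Codon 3 (GGG, Gly): 3 synonymous substitutions.
Codon 4 (CCU, Pro): 3 synonymous substitutions.
Total: 3 + 3 + 3 + 3 = 12.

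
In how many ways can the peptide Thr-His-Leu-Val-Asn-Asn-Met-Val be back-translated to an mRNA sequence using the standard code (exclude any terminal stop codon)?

3072

Thr: 4 codons.
His: 2 codons.
Leu: 6 codons.
Val: 4 codons.
Asn: 2 codons.
Asn: 2 codons.
Met: 1 codon.
Val: 4 codons.
4 × 2 × 6 × 4 × 2 × 2 × 1 × 4 = 3072.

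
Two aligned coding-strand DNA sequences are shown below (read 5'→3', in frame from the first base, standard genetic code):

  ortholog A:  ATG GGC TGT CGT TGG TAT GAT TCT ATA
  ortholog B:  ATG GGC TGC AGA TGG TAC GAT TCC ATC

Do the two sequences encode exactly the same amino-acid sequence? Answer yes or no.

Codon 1: ATG Met / ATG Met — identical.
Codon 2: GGC Gly / GGC Gly — identical.
Codon 3: TGT Cys / TGC Cys — synonymous.
Codon 4: CGT Arg / AGA Arg — synonymous.
Codon 5: TGG Trp / TGG Trp — identical.
Codon 6: TAT Tyr / TAC Tyr — synonymous.
Codon 7: GAT Asp / GAT Asp — identical.
Codon 8: TCT Ser / TCC Ser — synonymous.
Codon 9: ATA Ile / ATC Ile — synonymous.
Nonsynonymous differences: 0 → same protein.

yes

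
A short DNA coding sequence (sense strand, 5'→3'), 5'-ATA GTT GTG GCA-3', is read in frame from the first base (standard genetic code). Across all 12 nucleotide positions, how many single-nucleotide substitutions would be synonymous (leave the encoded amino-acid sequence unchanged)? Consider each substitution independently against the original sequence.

11

Codon 1 (ATA, Ile): 2 synonymous substitutions.
Codon 2 (GTT, Val): 3 synonymous substitutions.
Codon 3 (GTG, Val): 3 synonymous substitutions.
Codon 4 (GCA, Ala): 3 synonymous substitutions.
Total: 2 + 3 + 3 + 3 = 11.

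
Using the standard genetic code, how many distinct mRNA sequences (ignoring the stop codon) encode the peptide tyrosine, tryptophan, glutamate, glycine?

16

Tyr: 2 codons.
Trp: 1 codon.
Glu: 2 codons.
Gly: 4 codons.
2 × 1 × 2 × 4 = 16.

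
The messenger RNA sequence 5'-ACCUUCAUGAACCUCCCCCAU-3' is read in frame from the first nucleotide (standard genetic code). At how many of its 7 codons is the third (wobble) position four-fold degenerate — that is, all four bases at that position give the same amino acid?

3

Codon 1 ACC (Thr): third position 4-fold.
Codon 2 UUC (Phe): third position 2-fold.
Codon 3 AUG (Met): third position 1-fold.
Codon 4 AAC (Asn): third position 2-fold.
Codon 5 CUC (Leu): third position 4-fold.
Codon 6 CCC (Pro): third position 4-fold.
Codon 7 CAU (His): third position 2-fold.
Four-fold degenerate third positions: 3.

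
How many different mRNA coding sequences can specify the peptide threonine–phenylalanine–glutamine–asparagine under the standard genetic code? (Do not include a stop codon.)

Thr: 4 codons.
Phe: 2 codons.
Gln: 2 codons.
Asn: 2 codons.
4 × 2 × 2 × 2 = 32.

32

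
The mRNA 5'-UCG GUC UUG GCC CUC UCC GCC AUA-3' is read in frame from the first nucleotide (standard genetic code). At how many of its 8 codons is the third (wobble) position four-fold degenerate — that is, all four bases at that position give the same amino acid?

Codon 1 UCG (Ser): third position 4-fold.
Codon 2 GUC (Val): third position 4-fold.
Codon 3 UUG (Leu): third position 2-fold.
Codon 4 GCC (Ala): third position 4-fold.
Codon 5 CUC (Leu): third position 4-fold.
Codon 6 UCC (Ser): third position 4-fold.
Codon 7 GCC (Ala): third position 4-fold.
Codon 8 AUA (Ile): third position 3-fold.
Four-fold degenerate third positions: 6.

6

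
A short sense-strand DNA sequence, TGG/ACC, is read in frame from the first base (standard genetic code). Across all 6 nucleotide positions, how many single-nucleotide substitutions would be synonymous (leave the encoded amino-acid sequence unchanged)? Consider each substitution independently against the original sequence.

Codon 1 (TGG, Trp): 0 synonymous substitutions.
Codon 2 (ACC, Thr): 3 synonymous substitutions.
Total: 0 + 3 = 3.

3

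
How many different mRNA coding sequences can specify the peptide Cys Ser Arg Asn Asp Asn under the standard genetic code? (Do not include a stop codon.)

576

Cys: 2 codons.
Ser: 6 codons.
Arg: 6 codons.
Asn: 2 codons.
Asp: 2 codons.
Asn: 2 codons.
2 × 6 × 6 × 2 × 2 × 2 = 576.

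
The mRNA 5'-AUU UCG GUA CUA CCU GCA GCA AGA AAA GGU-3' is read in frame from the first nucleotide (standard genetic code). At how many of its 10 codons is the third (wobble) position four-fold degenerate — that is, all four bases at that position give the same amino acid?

7

Codon 1 AUU (Ile): third position 3-fold.
Codon 2 UCG (Ser): third position 4-fold.
Codon 3 GUA (Val): third position 4-fold.
Codon 4 CUA (Leu): third position 4-fold.
Codon 5 CCU (Pro): third position 4-fold.
Codon 6 GCA (Ala): third position 4-fold.
Codon 7 GCA (Ala): third position 4-fold.
Codon 8 AGA (Arg): third position 2-fold.
Codon 9 AAA (Lys): third position 2-fold.
Codon 10 GGU (Gly): third position 4-fold.
Four-fold degenerate third positions: 7.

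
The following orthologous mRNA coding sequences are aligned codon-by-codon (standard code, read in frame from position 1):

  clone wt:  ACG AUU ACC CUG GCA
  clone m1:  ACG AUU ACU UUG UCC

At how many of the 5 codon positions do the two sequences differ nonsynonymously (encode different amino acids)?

Codon 1: ACG Thr / ACG Thr — identical.
Codon 2: AUU Ile / AUU Ile — identical.
Codon 3: ACC Thr / ACU Thr — synonymous.
Codon 4: CUG Leu / UUG Leu — synonymous.
Codon 5: GCA Ala / UCC Ser — nonsynonymous.
Nonsynonymous differences: 1.

1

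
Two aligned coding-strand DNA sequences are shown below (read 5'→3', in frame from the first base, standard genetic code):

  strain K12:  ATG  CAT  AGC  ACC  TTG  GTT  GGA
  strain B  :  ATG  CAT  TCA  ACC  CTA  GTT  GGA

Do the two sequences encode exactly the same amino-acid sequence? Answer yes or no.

yes

Codon 1: ATG Met / ATG Met — identical.
Codon 2: CAT His / CAT His — identical.
Codon 3: AGC Ser / TCA Ser — synonymous.
Codon 4: ACC Thr / ACC Thr — identical.
Codon 5: TTG Leu / CTA Leu — synonymous.
Codon 6: GTT Val / GTT Val — identical.
Codon 7: GGA Gly / GGA Gly — identical.
Nonsynonymous differences: 0 → same protein.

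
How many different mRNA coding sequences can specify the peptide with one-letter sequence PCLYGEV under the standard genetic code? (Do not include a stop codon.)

Pro: 4 codons.
Cys: 2 codons.
Leu: 6 codons.
Tyr: 2 codons.
Gly: 4 codons.
Glu: 2 codons.
Val: 4 codons.
4 × 2 × 6 × 2 × 4 × 2 × 4 = 3072.

3072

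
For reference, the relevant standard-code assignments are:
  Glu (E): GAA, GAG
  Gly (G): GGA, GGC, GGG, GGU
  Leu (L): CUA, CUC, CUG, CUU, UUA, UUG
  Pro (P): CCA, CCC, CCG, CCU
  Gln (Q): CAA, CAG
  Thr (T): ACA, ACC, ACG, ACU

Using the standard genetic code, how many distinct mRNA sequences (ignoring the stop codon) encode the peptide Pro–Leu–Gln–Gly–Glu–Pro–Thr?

6144

Pro: 4 codons.
Leu: 6 codons.
Gln: 2 codons.
Gly: 4 codons.
Glu: 2 codons.
Pro: 4 codons.
Thr: 4 codons.
4 × 6 × 2 × 4 × 2 × 4 × 4 = 6144.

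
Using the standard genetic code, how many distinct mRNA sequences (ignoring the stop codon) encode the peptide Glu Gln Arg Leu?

Glu: 2 codons.
Gln: 2 codons.
Arg: 6 codons.
Leu: 6 codons.
2 × 2 × 6 × 6 = 144.

144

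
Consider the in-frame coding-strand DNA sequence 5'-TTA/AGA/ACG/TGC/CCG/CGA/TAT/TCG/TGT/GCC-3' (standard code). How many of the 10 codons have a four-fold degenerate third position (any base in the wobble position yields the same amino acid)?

5

Codon 1 TTA (Leu): third position 2-fold.
Codon 2 AGA (Arg): third position 2-fold.
Codon 3 ACG (Thr): third position 4-fold.
Codon 4 TGC (Cys): third position 2-fold.
Codon 5 CCG (Pro): third position 4-fold.
Codon 6 CGA (Arg): third position 4-fold.
Codon 7 TAT (Tyr): third position 2-fold.
Codon 8 TCG (Ser): third position 4-fold.
Codon 9 TGT (Cys): third position 2-fold.
Codon 10 GCC (Ala): third position 4-fold.
Four-fold degenerate third positions: 5.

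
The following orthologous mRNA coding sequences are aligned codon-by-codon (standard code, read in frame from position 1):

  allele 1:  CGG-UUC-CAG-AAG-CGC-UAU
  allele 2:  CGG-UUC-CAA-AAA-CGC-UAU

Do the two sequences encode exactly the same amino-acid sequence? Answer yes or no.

Codon 1: CGG Arg / CGG Arg — identical.
Codon 2: UUC Phe / UUC Phe — identical.
Codon 3: CAG Gln / CAA Gln — synonymous.
Codon 4: AAG Lys / AAA Lys — synonymous.
Codon 5: CGC Arg / CGC Arg — identical.
Codon 6: UAU Tyr / UAU Tyr — identical.
Nonsynonymous differences: 0 → same protein.

yes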